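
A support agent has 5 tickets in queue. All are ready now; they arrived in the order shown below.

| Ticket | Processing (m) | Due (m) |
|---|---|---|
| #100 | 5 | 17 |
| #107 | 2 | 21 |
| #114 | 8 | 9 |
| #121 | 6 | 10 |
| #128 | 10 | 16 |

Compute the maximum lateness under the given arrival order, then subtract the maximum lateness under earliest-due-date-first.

FIFO (arrival order): #100 #107 #114 #121 #128.
#100: 0→5, due 17, lateness -12
#107: 5→7, due 21, lateness -14
#114: 7→15, due 9, lateness 6
#121: 15→21, due 10, lateness 11
#128: 21→31, due 16, lateness 15
Maximum = 15.
EDD (increasing due date): #114 #121 #128 #100 #107.
#114: 0→8, due 9, lateness -1
#121: 8→14, due 10, lateness 4
#128: 14→24, due 16, lateness 8
#100: 24→29, due 17, lateness 12
#107: 29→31, due 21, lateness 10
Maximum = 12.
Difference = 15 − 12 = 3.

3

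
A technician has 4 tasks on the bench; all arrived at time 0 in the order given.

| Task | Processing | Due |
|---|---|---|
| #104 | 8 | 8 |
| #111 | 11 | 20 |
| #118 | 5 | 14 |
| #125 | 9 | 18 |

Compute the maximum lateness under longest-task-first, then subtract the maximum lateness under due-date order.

7

LPT (decreasing processing time): #111 #125 #104 #118.
#111: 0→11, due 20, lateness -9
#125: 11→20, due 18, lateness 2
#104: 20→28, due 8, lateness 20
#118: 28→33, due 14, lateness 19
Maximum = 20.
EDD (increasing due date): #104 #118 #125 #111.
#104: 0→8, due 8, lateness 0
#118: 8→13, due 14, lateness -1
#125: 13→22, due 18, lateness 4
#111: 22→33, due 20, lateness 13
Maximum = 13.
Difference = 20 − 13 = 7.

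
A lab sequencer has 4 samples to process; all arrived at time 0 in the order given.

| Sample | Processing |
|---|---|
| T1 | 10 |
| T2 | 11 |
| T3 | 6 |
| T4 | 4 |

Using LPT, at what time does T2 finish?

LPT (decreasing processing time): T2 T1 T3 T4.
T2: 0→11

11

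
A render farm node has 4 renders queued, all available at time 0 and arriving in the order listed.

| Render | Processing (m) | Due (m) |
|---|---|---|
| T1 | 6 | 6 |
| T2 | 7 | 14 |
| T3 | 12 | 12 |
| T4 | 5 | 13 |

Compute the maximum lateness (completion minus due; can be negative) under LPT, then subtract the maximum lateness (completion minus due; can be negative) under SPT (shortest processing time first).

1

LPT (decreasing processing time): T3 T2 T1 T4.
T3: 0→12, due 12, lateness 0
T2: 12→19, due 14, lateness 5
T1: 19→25, due 6, lateness 19
T4: 25→30, due 13, lateness 17
Maximum = 19.
SPT (increasing processing time): T4 T1 T2 T3.
T4: 0→5, due 13, lateness -8
T1: 5→11, due 6, lateness 5
T2: 11→18, due 14, lateness 4
T3: 18→30, due 12, lateness 18
Maximum = 18.
Difference = 19 − 18 = 1.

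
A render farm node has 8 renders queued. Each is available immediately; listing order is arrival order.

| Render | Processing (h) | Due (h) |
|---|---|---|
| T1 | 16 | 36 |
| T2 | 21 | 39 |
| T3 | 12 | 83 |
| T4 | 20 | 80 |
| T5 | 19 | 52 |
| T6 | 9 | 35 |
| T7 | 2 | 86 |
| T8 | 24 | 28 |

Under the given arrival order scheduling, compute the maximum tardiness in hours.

FIFO (arrival order): T1 T2 T3 T4 T5 T6 T7 T8.
T1: 0→16, due 36, tardiness 0
T2: 16→37, due 39, tardiness 0
T3: 37→49, due 83, tardiness 0
T4: 49→69, due 80, tardiness 0
T5: 69→88, due 52, tardiness 36
T6: 88→97, due 35, tardiness 62
T7: 97→99, due 86, tardiness 13
T8: 99→123, due 28, tardiness 95
Maximum = 95.

95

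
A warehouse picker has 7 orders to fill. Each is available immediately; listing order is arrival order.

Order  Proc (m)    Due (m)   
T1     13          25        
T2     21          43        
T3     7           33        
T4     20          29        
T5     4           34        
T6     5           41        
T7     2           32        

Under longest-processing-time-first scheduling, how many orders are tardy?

LPT (decreasing processing time): T2 T4 T1 T3 T6 T5 T7.
T2: 0→21, due 43, tardiness 0
T4: 21→41, due 29, tardiness 12
T1: 41→54, due 25, tardiness 29
T3: 54→61, due 33, tardiness 28
T6: 61→66, due 41, tardiness 25
T5: 66→70, due 34, tardiness 36
T7: 70→72, due 32, tardiness 40
Late orders: 6.

6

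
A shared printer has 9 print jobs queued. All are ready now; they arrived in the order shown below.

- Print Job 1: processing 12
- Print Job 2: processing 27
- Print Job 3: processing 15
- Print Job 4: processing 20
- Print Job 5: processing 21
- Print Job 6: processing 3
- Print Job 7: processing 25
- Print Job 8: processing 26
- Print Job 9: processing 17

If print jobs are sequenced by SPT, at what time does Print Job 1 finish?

SPT (increasing processing time): Print Job 6 Print Job 1 Print Job 3 Print Job 9 Print Job 4 Print Job 5 Print Job 7 Print Job 8 Print Job 2.
Print Job 6: 0→3
Print Job 1: 3→15

15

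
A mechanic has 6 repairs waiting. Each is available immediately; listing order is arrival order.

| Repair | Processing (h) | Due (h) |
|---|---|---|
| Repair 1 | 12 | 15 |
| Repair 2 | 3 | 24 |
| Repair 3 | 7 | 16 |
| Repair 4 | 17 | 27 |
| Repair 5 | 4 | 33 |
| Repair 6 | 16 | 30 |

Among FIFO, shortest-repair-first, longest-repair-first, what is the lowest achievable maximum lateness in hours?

29

FIFO (arrival order): Repair 1 Repair 2 Repair 3 Repair 4 Repair 5 Repair 6.
Repair 1: 0→12, due 15, lateness -3
Repair 2: 12→15, due 24, lateness -9
Repair 3: 15→22, due 16, lateness 6
Repair 4: 22→39, due 27, lateness 12
Repair 5: 39→43, due 33, lateness 10
Repair 6: 43→59, due 30, lateness 29
Maximum = 29.
SPT (increasing processing time): Repair 2 Repair 5 Repair 3 Repair 1 Repair 6 Repair 4.
Repair 2: 0→3, due 24, lateness -21
Repair 5: 3→7, due 33, lateness -26
Repair 3: 7→14, due 16, lateness -2
Repair 1: 14→26, due 15, lateness 11
Repair 6: 26→42, due 30, lateness 12
Repair 4: 42→59, due 27, lateness 32
Maximum = 32.
LPT (decreasing processing time): Repair 4 Repair 6 Repair 1 Repair 3 Repair 5 Repair 2.
Repair 4: 0→17, due 27, lateness -10
Repair 6: 17→33, due 30, lateness 3
Repair 1: 33→45, due 15, lateness 30
Repair 3: 45→52, due 16, lateness 36
Repair 5: 52→56, due 33, lateness 23
Repair 2: 56→59, due 24, lateness 35
Maximum = 36.
FIFO 29, SPT 32, LPT 36 → minimum 29.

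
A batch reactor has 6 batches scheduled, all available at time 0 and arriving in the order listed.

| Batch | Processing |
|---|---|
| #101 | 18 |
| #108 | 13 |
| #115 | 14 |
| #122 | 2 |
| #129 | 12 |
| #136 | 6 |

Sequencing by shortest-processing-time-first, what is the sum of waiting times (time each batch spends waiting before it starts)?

110

SPT (increasing processing time): #122 #136 #129 #108 #115 #101.
#122: waits 0, runs 0→2
#136: waits 2, runs 2→8
#129: waits 8, runs 8→20
#108: waits 20, runs 20→33
#115: waits 33, runs 33→47
#101: waits 47, runs 47→65
Sum = 0+2+8+20+33+47 = 110.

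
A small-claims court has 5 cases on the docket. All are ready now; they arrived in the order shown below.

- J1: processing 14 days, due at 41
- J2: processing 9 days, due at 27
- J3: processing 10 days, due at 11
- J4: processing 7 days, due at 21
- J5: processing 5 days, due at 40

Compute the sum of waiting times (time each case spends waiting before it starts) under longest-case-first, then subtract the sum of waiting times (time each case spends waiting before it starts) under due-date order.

LPT (decreasing processing time): J1 J3 J2 J4 J5.
J1: waits 0, runs 0→14
J3: waits 14, runs 14→24
J2: waits 24, runs 24→33
J4: waits 33, runs 33→40
J5: waits 40, runs 40→45
Sum = 0+14+24+33+40 = 111.
EDD (increasing due date): J3 J4 J2 J5 J1.
J3: waits 0, runs 0→10
J4: waits 10, runs 10→17
J2: waits 17, runs 17→26
J5: waits 26, runs 26→31
J1: waits 31, runs 31→45
Sum = 0+10+17+26+31 = 84.
Difference = 111 − 84 = 27.

27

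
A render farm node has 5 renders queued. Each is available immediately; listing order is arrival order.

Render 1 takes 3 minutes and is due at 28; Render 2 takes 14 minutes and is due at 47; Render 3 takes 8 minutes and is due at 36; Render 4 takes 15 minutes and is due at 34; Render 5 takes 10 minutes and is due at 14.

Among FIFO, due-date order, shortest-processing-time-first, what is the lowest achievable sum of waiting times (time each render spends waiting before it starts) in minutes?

FIFO (arrival order): Render 1 Render 2 Render 3 Render 4 Render 5.
Render 1: waits 0, runs 0→3
Render 2: waits 3, runs 3→17
Render 3: waits 17, runs 17→25
Render 4: waits 25, runs 25→40
Render 5: waits 40, runs 40→50
Sum = 0+3+17+25+40 = 85.
EDD (increasing due date): Render 5 Render 1 Render 4 Render 3 Render 2.
Render 5: waits 0, runs 0→10
Render 1: waits 10, runs 10→13
Render 4: waits 13, runs 13→28
Render 3: waits 28, runs 28→36
Render 2: waits 36, runs 36→50
Sum = 0+10+13+28+36 = 87.
SPT (increasing processing time): Render 1 Render 3 Render 5 Render 2 Render 4.
Render 1: waits 0, runs 0→3
Render 3: waits 3, runs 3→11
Render 5: waits 11, runs 11→21
Render 2: waits 21, runs 21→35
Render 4: waits 35, runs 35→50
Sum = 0+3+11+21+35 = 70.
FIFO 85, EDD 87, SPT 70 → minimum 70.

70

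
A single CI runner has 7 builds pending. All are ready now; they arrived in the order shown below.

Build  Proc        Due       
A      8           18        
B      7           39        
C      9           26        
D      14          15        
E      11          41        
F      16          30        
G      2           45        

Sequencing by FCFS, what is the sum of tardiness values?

88

FIFO (arrival order): A B C D E F G.
A: 0→8, due 18, tardiness 0
B: 8→15, due 39, tardiness 0
C: 15→24, due 26, tardiness 0
D: 24→38, due 15, tardiness 23
E: 38→49, due 41, tardiness 8
F: 49→65, due 30, tardiness 35
G: 65→67, due 45, tardiness 22
Sum = 0+0+0+23+8+35+22 = 88.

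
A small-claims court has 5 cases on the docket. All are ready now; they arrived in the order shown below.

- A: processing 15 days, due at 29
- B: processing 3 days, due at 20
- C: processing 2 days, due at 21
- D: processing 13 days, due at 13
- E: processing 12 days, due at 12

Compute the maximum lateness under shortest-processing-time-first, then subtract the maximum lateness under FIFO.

-16

SPT (increasing processing time): C B E D A.
C: 0→2, due 21, lateness -19
B: 2→5, due 20, lateness -15
E: 5→17, due 12, lateness 5
D: 17→30, due 13, lateness 17
A: 30→45, due 29, lateness 16
Maximum = 17.
FIFO (arrival order): A B C D E.
A: 0→15, due 29, lateness -14
B: 15→18, due 20, lateness -2
C: 18→20, due 21, lateness -1
D: 20→33, due 13, lateness 20
E: 33→45, due 12, lateness 33
Maximum = 33.
Difference = 17 − 33 = -16.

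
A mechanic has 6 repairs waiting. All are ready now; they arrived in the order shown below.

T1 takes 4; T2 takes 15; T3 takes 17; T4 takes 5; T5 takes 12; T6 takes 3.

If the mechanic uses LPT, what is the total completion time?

251

LPT (decreasing processing time): T3 T2 T5 T4 T1 T6.
T3: 0→17
T2: 17→32
T5: 32→44
T4: 44→49
T1: 49→53
T6: 53→56
Sum = 17+32+44+49+53+56 = 251.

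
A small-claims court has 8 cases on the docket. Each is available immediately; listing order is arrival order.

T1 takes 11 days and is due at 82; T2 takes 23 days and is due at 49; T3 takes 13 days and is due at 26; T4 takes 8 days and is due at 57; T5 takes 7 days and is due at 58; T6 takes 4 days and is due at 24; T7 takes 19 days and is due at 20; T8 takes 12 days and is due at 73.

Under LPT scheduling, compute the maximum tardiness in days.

73

LPT (decreasing processing time): T2 T7 T3 T8 T1 T4 T5 T6.
T2: 0→23, due 49, tardiness 0
T7: 23→42, due 20, tardiness 22
T3: 42→55, due 26, tardiness 29
T8: 55→67, due 73, tardiness 0
T1: 67→78, due 82, tardiness 0
T4: 78→86, due 57, tardiness 29
T5: 86→93, due 58, tardiness 35
T6: 93→97, due 24, tardiness 73
Maximum = 73.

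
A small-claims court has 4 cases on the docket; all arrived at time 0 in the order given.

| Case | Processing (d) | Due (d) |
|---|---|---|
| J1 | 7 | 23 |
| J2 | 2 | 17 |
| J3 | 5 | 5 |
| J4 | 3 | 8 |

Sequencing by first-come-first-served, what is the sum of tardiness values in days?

FIFO (arrival order): J1 J2 J3 J4.
J1: 0→7, due 23, tardiness 0
J2: 7→9, due 17, tardiness 0
J3: 9→14, due 5, tardiness 9
J4: 14→17, due 8, tardiness 9
Sum = 0+0+9+9 = 18.

18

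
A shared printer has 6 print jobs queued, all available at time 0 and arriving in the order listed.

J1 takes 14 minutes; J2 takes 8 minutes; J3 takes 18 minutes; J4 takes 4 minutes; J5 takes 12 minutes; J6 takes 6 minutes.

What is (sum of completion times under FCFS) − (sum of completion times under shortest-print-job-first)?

70

FIFO (arrival order): J1 J2 J3 J4 J5 J6.
J1: 0→14
J2: 14→22
J3: 22→40
J4: 40→44
J5: 44→56
J6: 56→62
Sum = 14+22+40+44+56+62 = 238.
SPT (increasing processing time): J4 J6 J2 J5 J1 J3.
J4: 0→4
J6: 4→10
J2: 10→18
J5: 18→30
J1: 30→44
J3: 44→62
Sum = 4+10+18+30+44+62 = 168.
Difference = 238 − 168 = 70.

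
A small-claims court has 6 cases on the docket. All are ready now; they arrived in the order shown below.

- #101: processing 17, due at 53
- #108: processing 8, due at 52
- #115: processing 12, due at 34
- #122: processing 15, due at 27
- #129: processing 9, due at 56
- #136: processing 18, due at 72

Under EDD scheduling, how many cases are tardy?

EDD (increasing due date): #122 #115 #108 #101 #129 #136.
#122: 0→15, due 27, tardiness 0
#115: 15→27, due 34, tardiness 0
#108: 27→35, due 52, tardiness 0
#101: 35→52, due 53, tardiness 0
#129: 52→61, due 56, tardiness 5
#136: 61→79, due 72, tardiness 7
Late cases: 2.

2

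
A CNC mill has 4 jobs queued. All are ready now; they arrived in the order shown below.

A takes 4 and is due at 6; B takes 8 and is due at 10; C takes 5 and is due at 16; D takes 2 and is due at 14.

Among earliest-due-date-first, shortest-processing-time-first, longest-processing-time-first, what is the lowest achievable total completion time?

38

EDD (increasing due date): A B D C.
A: 0→4
B: 4→12
D: 12→14
C: 14→19
Sum = 4+12+14+19 = 49.
SPT (increasing processing time): D A C B.
D: 0→2
A: 2→6
C: 6→11
B: 11→19
Sum = 2+6+11+19 = 38.
LPT (decreasing processing time): B C A D.
B: 0→8
C: 8→13
A: 13→17
D: 17→19
Sum = 8+13+17+19 = 57.
EDD 49, SPT 38, LPT 57 → minimum 38.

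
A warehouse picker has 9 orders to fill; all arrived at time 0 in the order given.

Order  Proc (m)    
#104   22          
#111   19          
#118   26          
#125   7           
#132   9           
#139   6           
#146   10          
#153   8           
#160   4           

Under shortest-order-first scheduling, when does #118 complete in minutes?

SPT (increasing processing time): #160 #139 #125 #153 #132 #146 #111 #104 #118.
#160: 0→4
#139: 4→10
#125: 10→17
#153: 17→25
#132: 25→34
#146: 34→44
#111: 44→63
#104: 63→85
#118: 85→111

111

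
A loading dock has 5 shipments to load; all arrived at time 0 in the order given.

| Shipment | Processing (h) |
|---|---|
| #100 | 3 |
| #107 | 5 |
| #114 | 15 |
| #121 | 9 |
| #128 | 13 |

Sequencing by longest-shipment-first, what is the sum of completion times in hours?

LPT (decreasing processing time): #114 #128 #121 #107 #100.
#114: 0→15
#128: 15→28
#121: 28→37
#107: 37→42
#100: 42→45
Sum = 15+28+37+42+45 = 167.

167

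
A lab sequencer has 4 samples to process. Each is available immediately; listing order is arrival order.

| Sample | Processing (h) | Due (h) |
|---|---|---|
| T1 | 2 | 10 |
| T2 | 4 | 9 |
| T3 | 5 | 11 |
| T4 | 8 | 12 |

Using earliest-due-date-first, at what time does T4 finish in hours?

EDD (increasing due date): T2 T1 T3 T4.
T2: 0→4
T1: 4→6
T3: 6→11
T4: 11→19

19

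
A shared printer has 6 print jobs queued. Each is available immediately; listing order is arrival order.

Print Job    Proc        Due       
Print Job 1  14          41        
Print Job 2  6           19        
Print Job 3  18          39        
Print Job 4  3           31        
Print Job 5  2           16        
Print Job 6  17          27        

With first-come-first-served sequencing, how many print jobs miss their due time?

FIFO (arrival order): Print Job 1 Print Job 2 Print Job 3 Print Job 4 Print Job 5 Print Job 6.
Print Job 1: 0→14, due 41, tardiness 0
Print Job 2: 14→20, due 19, tardiness 1
Print Job 3: 20→38, due 39, tardiness 0
Print Job 4: 38→41, due 31, tardiness 10
Print Job 5: 41→43, due 16, tardiness 27
Print Job 6: 43→60, due 27, tardiness 33
Late print jobs: 4.

4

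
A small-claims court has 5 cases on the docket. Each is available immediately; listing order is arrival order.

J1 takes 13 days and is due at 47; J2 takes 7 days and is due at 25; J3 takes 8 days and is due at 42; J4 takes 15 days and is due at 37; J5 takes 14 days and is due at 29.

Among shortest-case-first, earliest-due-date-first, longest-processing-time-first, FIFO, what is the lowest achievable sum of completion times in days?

SPT (increasing processing time): J2 J3 J1 J5 J4.
J2: 0→7
J3: 7→15
J1: 15→28
J5: 28→42
J4: 42→57
Sum = 7+15+28+42+57 = 149.
EDD (increasing due date): J2 J5 J4 J3 J1.
J2: 0→7
J5: 7→21
J4: 21→36
J3: 36→44
J1: 44→57
Sum = 7+21+36+44+57 = 165.
LPT (decreasing processing time): J4 J5 J1 J3 J2.
J4: 0→15
J5: 15→29
J1: 29→42
J3: 42→50
J2: 50→57
Sum = 15+29+42+50+57 = 193.
FIFO (arrival order): J1 J2 J3 J4 J5.
J1: 0→13
J2: 13→20
J3: 20→28
J4: 28→43
J5: 43→57
Sum = 13+20+28+43+57 = 161.
SPT 149, EDD 165, LPT 193, FIFO 161 → minimum 149.

149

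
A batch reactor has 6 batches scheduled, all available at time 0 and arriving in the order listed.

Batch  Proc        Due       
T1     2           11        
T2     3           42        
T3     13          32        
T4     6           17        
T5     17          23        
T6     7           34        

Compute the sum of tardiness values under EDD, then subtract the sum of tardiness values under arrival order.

EDD (increasing due date): T1 T4 T5 T3 T6 T2.
T1: 0→2, due 11, tardiness 0
T4: 2→8, due 17, tardiness 0
T5: 8→25, due 23, tardiness 2
T3: 25→38, due 32, tardiness 6
T6: 38→45, due 34, tardiness 11
T2: 45→48, due 42, tardiness 6
Sum = 0+0+2+6+11+6 = 25.
FIFO (arrival order): T1 T2 T3 T4 T5 T6.
T1: 0→2, due 11, tardiness 0
T2: 2→5, due 42, tardiness 0
T3: 5→18, due 32, tardiness 0
T4: 18→24, due 17, tardiness 7
T5: 24→41, due 23, tardiness 18
T6: 41→48, due 34, tardiness 14
Sum = 0+0+0+7+18+14 = 39.
Difference = 25 − 39 = -14.

-14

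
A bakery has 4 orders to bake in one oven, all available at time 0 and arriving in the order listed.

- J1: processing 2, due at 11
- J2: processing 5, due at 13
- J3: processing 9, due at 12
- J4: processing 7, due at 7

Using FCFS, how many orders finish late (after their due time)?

FIFO (arrival order): J1 J2 J3 J4.
J1: 0→2, due 11, tardiness 0
J2: 2→7, due 13, tardiness 0
J3: 7→16, due 12, tardiness 4
J4: 16→23, due 7, tardiness 16
Late orders: 2.

2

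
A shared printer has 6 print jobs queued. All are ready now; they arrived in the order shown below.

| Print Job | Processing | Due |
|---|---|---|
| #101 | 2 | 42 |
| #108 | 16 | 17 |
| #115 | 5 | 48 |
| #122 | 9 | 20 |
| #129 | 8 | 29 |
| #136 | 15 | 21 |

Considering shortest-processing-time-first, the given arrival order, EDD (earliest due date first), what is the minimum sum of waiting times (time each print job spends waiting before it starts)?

SPT (increasing processing time): #101 #115 #129 #122 #136 #108.
#101: waits 0, runs 0→2
#115: waits 2, runs 2→7
#129: waits 7, runs 7→15
#122: waits 15, runs 15→24
#136: waits 24, runs 24→39
#108: waits 39, runs 39→55
Sum = 0+2+7+15+24+39 = 87.
FIFO (arrival order): #101 #108 #115 #122 #129 #136.
#101: waits 0, runs 0→2
#108: waits 2, runs 2→18
#115: waits 18, runs 18→23
#122: waits 23, runs 23→32
#129: waits 32, runs 32→40
#136: waits 40, runs 40→55
Sum = 0+2+18+23+32+40 = 115.
EDD (increasing due date): #108 #122 #136 #129 #101 #115.
#108: waits 0, runs 0→16
#122: waits 16, runs 16→25
#136: waits 25, runs 25→40
#129: waits 40, runs 40→48
#101: waits 48, runs 48→50
#115: waits 50, runs 50→55
Sum = 0+16+25+40+48+50 = 179.
SPT 87, FIFO 115, EDD 179 → minimum 87.

87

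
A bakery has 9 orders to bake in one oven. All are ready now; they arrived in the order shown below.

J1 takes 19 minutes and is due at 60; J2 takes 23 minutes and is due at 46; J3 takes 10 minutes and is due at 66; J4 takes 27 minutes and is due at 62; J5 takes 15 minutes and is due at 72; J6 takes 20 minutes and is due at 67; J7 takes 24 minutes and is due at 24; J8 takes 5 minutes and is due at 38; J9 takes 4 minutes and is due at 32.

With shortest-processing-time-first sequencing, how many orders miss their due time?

4

SPT (increasing processing time): J9 J8 J3 J5 J1 J6 J2 J7 J4.
J9: 0→4, due 32, tardiness 0
J8: 4→9, due 38, tardiness 0
J3: 9→19, due 66, tardiness 0
J5: 19→34, due 72, tardiness 0
J1: 34→53, due 60, tardiness 0
J6: 53→73, due 67, tardiness 6
J2: 73→96, due 46, tardiness 50
J7: 96→120, due 24, tardiness 96
J4: 120→147, due 62, tardiness 85
Late orders: 4.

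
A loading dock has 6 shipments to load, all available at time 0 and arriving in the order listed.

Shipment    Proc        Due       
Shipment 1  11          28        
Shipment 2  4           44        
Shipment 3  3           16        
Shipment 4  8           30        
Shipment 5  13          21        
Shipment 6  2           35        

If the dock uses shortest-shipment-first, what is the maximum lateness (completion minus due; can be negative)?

SPT (increasing processing time): Shipment 6 Shipment 3 Shipment 2 Shipment 4 Shipment 1 Shipment 5.
Shipment 6: 0→2, due 35, lateness -33
Shipment 3: 2→5, due 16, lateness -11
Shipment 2: 5→9, due 44, lateness -35
Shipment 4: 9→17, due 30, lateness -13
Shipment 1: 17→28, due 28, lateness 0
Shipment 5: 28→41, due 21, lateness 20
Maximum = 20.

20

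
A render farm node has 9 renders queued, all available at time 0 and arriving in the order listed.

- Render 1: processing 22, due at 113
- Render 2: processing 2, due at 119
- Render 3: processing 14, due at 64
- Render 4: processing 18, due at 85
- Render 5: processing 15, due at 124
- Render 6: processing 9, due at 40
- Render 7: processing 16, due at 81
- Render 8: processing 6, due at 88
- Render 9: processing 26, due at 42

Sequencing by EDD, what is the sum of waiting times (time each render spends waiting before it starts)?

EDD (increasing due date): Render 6 Render 9 Render 3 Render 7 Render 4 Render 8 Render 1 Render 2 Render 5.
Render 6: waits 0, runs 0→9
Render 9: waits 9, runs 9→35
Render 3: waits 35, runs 35→49
Render 7: waits 49, runs 49→65
Render 4: waits 65, runs 65→83
Render 8: waits 83, runs 83→89
Render 1: waits 89, runs 89→111
Render 2: waits 111, runs 111→113
Render 5: waits 113, runs 113→128
Sum = 0+9+35+49+65+83+89+111+113 = 554.

554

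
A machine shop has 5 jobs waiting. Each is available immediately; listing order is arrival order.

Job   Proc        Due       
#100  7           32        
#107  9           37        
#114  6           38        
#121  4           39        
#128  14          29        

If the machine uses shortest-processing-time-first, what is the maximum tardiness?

11

SPT (increasing processing time): #121 #114 #100 #107 #128.
#121: 0→4, due 39, tardiness 0
#114: 4→10, due 38, tardiness 0
#100: 10→17, due 32, tardiness 0
#107: 17→26, due 37, tardiness 0
#128: 26→40, due 29, tardiness 11
Maximum = 11.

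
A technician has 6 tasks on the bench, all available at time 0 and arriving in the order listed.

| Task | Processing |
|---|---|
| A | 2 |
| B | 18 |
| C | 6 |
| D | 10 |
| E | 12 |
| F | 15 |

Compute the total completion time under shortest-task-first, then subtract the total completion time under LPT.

SPT (increasing processing time): A C D E F B.
A: 0→2
C: 2→8
D: 8→18
E: 18→30
F: 30→45
B: 45→63
Sum = 2+8+18+30+45+63 = 166.
LPT (decreasing processing time): B F E D C A.
B: 0→18
F: 18→33
E: 33→45
D: 45→55
C: 55→61
A: 61→63
Sum = 18+33+45+55+61+63 = 275.
Difference = 166 − 275 = -109.

-109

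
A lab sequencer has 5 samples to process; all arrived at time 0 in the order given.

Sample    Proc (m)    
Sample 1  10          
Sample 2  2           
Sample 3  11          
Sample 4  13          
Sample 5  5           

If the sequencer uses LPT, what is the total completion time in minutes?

LPT (decreasing processing time): Sample 4 Sample 3 Sample 1 Sample 5 Sample 2.
Sample 4: 0→13
Sample 3: 13→24
Sample 1: 24→34
Sample 5: 34→39
Sample 2: 39→41
Sum = 13+24+34+39+41 = 151.

151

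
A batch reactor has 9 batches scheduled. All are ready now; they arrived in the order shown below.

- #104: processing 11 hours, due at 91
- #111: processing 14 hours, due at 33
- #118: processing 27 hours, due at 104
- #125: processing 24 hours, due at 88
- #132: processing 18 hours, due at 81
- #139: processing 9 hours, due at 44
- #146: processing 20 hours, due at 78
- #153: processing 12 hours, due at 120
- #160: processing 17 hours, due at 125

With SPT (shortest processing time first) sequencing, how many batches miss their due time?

SPT (increasing processing time): #139 #104 #153 #111 #160 #132 #146 #125 #118.
#139: 0→9, due 44, tardiness 0
#104: 9→20, due 91, tardiness 0
#153: 20→32, due 120, tardiness 0
#111: 32→46, due 33, tardiness 13
#160: 46→63, due 125, tardiness 0
#132: 63→81, due 81, tardiness 0
#146: 81→101, due 78, tardiness 23
#125: 101→125, due 88, tardiness 37
#118: 125→152, due 104, tardiness 48
Late batches: 4.

4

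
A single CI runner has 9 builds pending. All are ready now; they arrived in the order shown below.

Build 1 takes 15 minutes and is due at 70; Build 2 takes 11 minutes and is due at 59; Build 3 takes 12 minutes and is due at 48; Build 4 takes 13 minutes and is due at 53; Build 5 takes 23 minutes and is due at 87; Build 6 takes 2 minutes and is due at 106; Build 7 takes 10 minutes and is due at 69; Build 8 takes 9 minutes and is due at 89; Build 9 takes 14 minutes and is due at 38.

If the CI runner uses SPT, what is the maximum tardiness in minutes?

33

SPT (increasing processing time): Build 6 Build 8 Build 7 Build 2 Build 3 Build 4 Build 9 Build 1 Build 5.
Build 6: 0→2, due 106, tardiness 0
Build 8: 2→11, due 89, tardiness 0
Build 7: 11→21, due 69, tardiness 0
Build 2: 21→32, due 59, tardiness 0
Build 3: 32→44, due 48, tardiness 0
Build 4: 44→57, due 53, tardiness 4
Build 9: 57→71, due 38, tardiness 33
Build 1: 71→86, due 70, tardiness 16
Build 5: 86→109, due 87, tardiness 22
Maximum = 33.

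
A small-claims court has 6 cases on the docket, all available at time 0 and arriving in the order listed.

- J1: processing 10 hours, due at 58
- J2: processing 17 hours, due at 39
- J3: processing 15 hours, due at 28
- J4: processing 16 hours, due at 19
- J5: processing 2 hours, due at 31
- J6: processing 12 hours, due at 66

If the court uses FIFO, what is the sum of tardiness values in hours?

88

FIFO (arrival order): J1 J2 J3 J4 J5 J6.
J1: 0→10, due 58, tardiness 0
J2: 10→27, due 39, tardiness 0
J3: 27→42, due 28, tardiness 14
J4: 42→58, due 19, tardiness 39
J5: 58→60, due 31, tardiness 29
J6: 60→72, due 66, tardiness 6
Sum = 0+0+14+39+29+6 = 88.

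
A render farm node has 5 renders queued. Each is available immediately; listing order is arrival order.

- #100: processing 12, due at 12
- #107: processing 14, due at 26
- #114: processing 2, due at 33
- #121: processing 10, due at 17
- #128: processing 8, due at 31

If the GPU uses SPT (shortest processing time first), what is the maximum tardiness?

20

SPT (increasing processing time): #114 #128 #121 #100 #107.
#114: 0→2, due 33, tardiness 0
#128: 2→10, due 31, tardiness 0
#121: 10→20, due 17, tardiness 3
#100: 20→32, due 12, tardiness 20
#107: 32→46, due 26, tardiness 20
Maximum = 20.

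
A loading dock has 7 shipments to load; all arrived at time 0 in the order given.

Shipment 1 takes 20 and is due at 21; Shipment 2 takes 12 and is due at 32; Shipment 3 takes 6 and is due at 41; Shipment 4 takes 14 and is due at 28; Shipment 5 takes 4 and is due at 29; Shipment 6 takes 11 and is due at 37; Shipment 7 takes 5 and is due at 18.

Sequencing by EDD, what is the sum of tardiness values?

EDD (increasing due date): Shipment 7 Shipment 1 Shipment 4 Shipment 5 Shipment 2 Shipment 6 Shipment 3.
Shipment 7: 0→5, due 18, tardiness 0
Shipment 1: 5→25, due 21, tardiness 4
Shipment 4: 25→39, due 28, tardiness 11
Shipment 5: 39→43, due 29, tardiness 14
Shipment 2: 43→55, due 32, tardiness 23
Shipment 6: 55→66, due 37, tardiness 29
Shipment 3: 66→72, due 41, tardiness 31
Sum = 0+4+11+14+23+29+31 = 112.

112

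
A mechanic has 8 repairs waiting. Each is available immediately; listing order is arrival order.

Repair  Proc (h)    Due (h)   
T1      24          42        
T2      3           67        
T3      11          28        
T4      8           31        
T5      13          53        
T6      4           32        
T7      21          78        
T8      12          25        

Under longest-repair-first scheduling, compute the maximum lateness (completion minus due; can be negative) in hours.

LPT (decreasing processing time): T1 T7 T5 T8 T3 T4 T6 T2.
T1: 0→24, due 42, lateness -18
T7: 24→45, due 78, lateness -33
T5: 45→58, due 53, lateness 5
T8: 58→70, due 25, lateness 45
T3: 70→81, due 28, lateness 53
T4: 81→89, due 31, lateness 58
T6: 89→93, due 32, lateness 61
T2: 93→96, due 67, lateness 29
Maximum = 61.

61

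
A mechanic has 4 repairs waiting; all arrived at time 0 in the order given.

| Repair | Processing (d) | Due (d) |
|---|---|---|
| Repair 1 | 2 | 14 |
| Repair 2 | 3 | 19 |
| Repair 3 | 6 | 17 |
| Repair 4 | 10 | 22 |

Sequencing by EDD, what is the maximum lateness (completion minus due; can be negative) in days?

-1

EDD (increasing due date): Repair 1 Repair 3 Repair 2 Repair 4.
Repair 1: 0→2, due 14, lateness -12
Repair 3: 2→8, due 17, lateness -9
Repair 2: 8→11, due 19, lateness -8
Repair 4: 11→21, due 22, lateness -1
Maximum = -1.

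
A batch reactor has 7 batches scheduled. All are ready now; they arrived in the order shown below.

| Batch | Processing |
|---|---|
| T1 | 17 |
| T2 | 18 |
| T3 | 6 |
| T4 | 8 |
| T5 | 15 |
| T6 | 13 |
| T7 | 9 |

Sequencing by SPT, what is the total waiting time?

198

SPT (increasing processing time): T3 T4 T7 T6 T5 T1 T2.
T3: waits 0, runs 0→6
T4: waits 6, runs 6→14
T7: waits 14, runs 14→23
T6: waits 23, runs 23→36
T5: waits 36, runs 36→51
T1: waits 51, runs 51→68
T2: waits 68, runs 68→86
Sum = 0+6+14+23+36+51+68 = 198.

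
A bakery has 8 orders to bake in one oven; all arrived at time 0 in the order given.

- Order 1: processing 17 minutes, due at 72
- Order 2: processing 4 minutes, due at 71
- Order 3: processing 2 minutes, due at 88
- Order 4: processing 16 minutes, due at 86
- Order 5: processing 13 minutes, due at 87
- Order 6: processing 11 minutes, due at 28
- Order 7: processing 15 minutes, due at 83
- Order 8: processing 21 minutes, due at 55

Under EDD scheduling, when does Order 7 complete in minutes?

68

EDD (increasing due date): Order 6 Order 8 Order 2 Order 1 Order 7 Order 4 Order 5 Order 3.
Order 6: 0→11
Order 8: 11→32
Order 2: 32→36
Order 1: 36→53
Order 7: 53→68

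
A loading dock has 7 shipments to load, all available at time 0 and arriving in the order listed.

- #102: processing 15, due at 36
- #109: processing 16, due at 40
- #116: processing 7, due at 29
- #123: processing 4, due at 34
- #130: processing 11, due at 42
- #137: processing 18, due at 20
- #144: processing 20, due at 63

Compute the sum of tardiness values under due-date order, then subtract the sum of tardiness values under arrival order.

-22

EDD (increasing due date): #137 #116 #123 #102 #109 #130 #144.
#137: 0→18, due 20, tardiness 0
#116: 18→25, due 29, tardiness 0
#123: 25→29, due 34, tardiness 0
#102: 29→44, due 36, tardiness 8
#109: 44→60, due 40, tardiness 20
#130: 60→71, due 42, tardiness 29
#144: 71→91, due 63, tardiness 28
Sum = 0+0+0+8+20+29+28 = 85.
FIFO (arrival order): #102 #109 #116 #123 #130 #137 #144.
#102: 0→15, due 36, tardiness 0
#109: 15→31, due 40, tardiness 0
#116: 31→38, due 29, tardiness 9
#123: 38→42, due 34, tardiness 8
#130: 42→53, due 42, tardiness 11
#137: 53→71, due 20, tardiness 51
#144: 71→91, due 63, tardiness 28
Sum = 0+0+9+8+11+51+28 = 107.
Difference = 85 − 107 = -22.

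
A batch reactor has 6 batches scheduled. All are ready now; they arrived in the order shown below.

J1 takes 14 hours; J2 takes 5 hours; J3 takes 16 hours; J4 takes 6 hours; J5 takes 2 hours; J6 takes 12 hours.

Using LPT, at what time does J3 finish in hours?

16

LPT (decreasing processing time): J3 J1 J6 J4 J2 J5.
J3: 0→16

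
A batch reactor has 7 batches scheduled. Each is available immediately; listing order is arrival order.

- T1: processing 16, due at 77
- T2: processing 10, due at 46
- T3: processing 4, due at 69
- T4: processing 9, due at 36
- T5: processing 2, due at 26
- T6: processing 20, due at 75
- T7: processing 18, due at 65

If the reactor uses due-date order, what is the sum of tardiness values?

2

EDD (increasing due date): T5 T4 T2 T7 T3 T6 T1.
T5: 0→2, due 26, tardiness 0
T4: 2→11, due 36, tardiness 0
T2: 11→21, due 46, tardiness 0
T7: 21→39, due 65, tardiness 0
T3: 39→43, due 69, tardiness 0
T6: 43→63, due 75, tardiness 0
T1: 63→79, due 77, tardiness 2
Sum = 0+0+0+0+0+0+2 = 2.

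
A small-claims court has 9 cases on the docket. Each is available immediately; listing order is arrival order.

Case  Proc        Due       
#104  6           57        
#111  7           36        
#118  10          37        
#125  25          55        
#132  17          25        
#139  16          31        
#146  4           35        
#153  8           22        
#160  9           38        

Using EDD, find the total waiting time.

EDD (increasing due date): #153 #132 #139 #146 #111 #118 #160 #125 #104.
#153: waits 0, runs 0→8
#132: waits 8, runs 8→25
#139: waits 25, runs 25→41
#146: waits 41, runs 41→45
#111: waits 45, runs 45→52
#118: waits 52, runs 52→62
#160: waits 62, runs 62→71
#125: waits 71, runs 71→96
#104: waits 96, runs 96→102
Sum = 0+8+25+41+45+52+62+71+96 = 400.

400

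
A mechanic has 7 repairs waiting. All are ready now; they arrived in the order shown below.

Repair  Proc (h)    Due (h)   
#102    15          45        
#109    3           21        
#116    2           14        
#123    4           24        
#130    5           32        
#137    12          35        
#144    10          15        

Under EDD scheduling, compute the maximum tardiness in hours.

6

EDD (increasing due date): #116 #144 #109 #123 #130 #137 #102.
#116: 0→2, due 14, tardiness 0
#144: 2→12, due 15, tardiness 0
#109: 12→15, due 21, tardiness 0
#123: 15→19, due 24, tardiness 0
#130: 19→24, due 32, tardiness 0
#137: 24→36, due 35, tardiness 1
#102: 36→51, due 45, tardiness 6
Maximum = 6.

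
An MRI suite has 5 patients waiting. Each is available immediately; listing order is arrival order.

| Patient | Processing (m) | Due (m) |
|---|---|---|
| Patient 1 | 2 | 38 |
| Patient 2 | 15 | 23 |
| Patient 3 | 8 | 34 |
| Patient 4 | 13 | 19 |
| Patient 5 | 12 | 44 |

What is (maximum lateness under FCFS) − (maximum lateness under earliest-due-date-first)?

FIFO (arrival order): Patient 1 Patient 2 Patient 3 Patient 4 Patient 5.
Patient 1: 0→2, due 38, lateness -36
Patient 2: 2→17, due 23, lateness -6
Patient 3: 17→25, due 34, lateness -9
Patient 4: 25→38, due 19, lateness 19
Patient 5: 38→50, due 44, lateness 6
Maximum = 19.
EDD (increasing due date): Patient 4 Patient 2 Patient 3 Patient 1 Patient 5.
Patient 4: 0→13, due 19, lateness -6
Patient 2: 13→28, due 23, lateness 5
Patient 3: 28→36, due 34, lateness 2
Patient 1: 36→38, due 38, lateness 0
Patient 5: 38→50, due 44, lateness 6
Maximum = 6.
Difference = 19 − 6 = 13.

13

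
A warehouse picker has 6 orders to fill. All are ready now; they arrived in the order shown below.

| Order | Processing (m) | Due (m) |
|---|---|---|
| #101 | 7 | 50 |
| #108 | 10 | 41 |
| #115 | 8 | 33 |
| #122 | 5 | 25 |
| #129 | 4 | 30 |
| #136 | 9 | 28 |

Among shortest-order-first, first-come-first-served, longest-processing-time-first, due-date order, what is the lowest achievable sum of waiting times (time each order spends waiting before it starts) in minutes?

86

SPT (increasing processing time): #129 #122 #101 #115 #136 #108.
#129: waits 0, runs 0→4
#122: waits 4, runs 4→9
#101: waits 9, runs 9→16
#115: waits 16, runs 16→24
#136: waits 24, runs 24→33
#108: waits 33, runs 33→43
Sum = 0+4+9+16+24+33 = 86.
FIFO (arrival order): #101 #108 #115 #122 #129 #136.
#101: waits 0, runs 0→7
#108: waits 7, runs 7→17
#115: waits 17, runs 17→25
#122: waits 25, runs 25→30
#129: waits 30, runs 30→34
#136: waits 34, runs 34→43
Sum = 0+7+17+25+30+34 = 113.
LPT (decreasing processing time): #108 #136 #115 #101 #122 #129.
#108: waits 0, runs 0→10
#136: waits 10, runs 10→19
#115: waits 19, runs 19→27
#101: waits 27, runs 27→34
#122: waits 34, runs 34→39
#129: waits 39, runs 39→43
Sum = 0+10+19+27+34+39 = 129.
EDD (increasing due date): #122 #136 #129 #115 #108 #101.
#122: waits 0, runs 0→5
#136: waits 5, runs 5→14
#129: waits 14, runs 14→18
#115: waits 18, runs 18→26
#108: waits 26, runs 26→36
#101: waits 36, runs 36→43
Sum = 0+5+14+18+26+36 = 99.
SPT 86, FIFO 113, LPT 129, EDD 99 → minimum 86.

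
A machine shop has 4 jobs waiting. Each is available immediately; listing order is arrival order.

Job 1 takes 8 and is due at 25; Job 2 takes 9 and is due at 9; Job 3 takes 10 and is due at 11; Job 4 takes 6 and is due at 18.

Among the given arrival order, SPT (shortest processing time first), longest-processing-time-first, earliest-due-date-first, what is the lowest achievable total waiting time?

FIFO (arrival order): Job 1 Job 2 Job 3 Job 4.
Job 1: waits 0, runs 0→8
Job 2: waits 8, runs 8→17
Job 3: waits 17, runs 17→27
Job 4: waits 27, runs 27→33
Sum = 0+8+17+27 = 52.
SPT (increasing processing time): Job 4 Job 1 Job 2 Job 3.
Job 4: waits 0, runs 0→6
Job 1: waits 6, runs 6→14
Job 2: waits 14, runs 14→23
Job 3: waits 23, runs 23→33
Sum = 0+6+14+23 = 43.
LPT (decreasing processing time): Job 3 Job 2 Job 1 Job 4.
Job 3: waits 0, runs 0→10
Job 2: waits 10, runs 10→19
Job 1: waits 19, runs 19→27
Job 4: waits 27, runs 27→33
Sum = 0+10+19+27 = 56.
EDD (increasing due date): Job 2 Job 3 Job 4 Job 1.
Job 2: waits 0, runs 0→9
Job 3: waits 9, runs 9→19
Job 4: waits 19, runs 19→25
Job 1: waits 25, runs 25→33
Sum = 0+9+19+25 = 53.
FIFO 52, SPT 43, LPT 56, EDD 53 → minimum 43.

43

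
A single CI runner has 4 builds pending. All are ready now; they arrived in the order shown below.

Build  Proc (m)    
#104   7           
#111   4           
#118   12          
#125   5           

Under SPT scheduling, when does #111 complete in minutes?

SPT (increasing processing time): #111 #125 #104 #118.
#111: 0→4

4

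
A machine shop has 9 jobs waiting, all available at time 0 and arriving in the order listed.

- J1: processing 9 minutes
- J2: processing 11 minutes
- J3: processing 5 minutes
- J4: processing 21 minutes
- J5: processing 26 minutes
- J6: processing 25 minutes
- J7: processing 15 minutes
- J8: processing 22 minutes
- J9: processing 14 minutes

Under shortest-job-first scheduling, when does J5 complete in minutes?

148

SPT (increasing processing time): J3 J1 J2 J9 J7 J4 J8 J6 J5.
J3: 0→5
J1: 5→14
J2: 14→25
J9: 25→39
J7: 39→54
J4: 54→75
J8: 75→97
J6: 97→122
J5: 122→148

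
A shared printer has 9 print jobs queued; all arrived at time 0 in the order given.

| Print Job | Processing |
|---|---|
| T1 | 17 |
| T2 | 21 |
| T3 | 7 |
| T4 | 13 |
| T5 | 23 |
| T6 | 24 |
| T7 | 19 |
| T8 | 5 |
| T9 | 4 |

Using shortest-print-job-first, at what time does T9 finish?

4

SPT (increasing processing time): T9 T8 T3 T4 T1 T7 T2 T5 T6.
T9: 0→4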